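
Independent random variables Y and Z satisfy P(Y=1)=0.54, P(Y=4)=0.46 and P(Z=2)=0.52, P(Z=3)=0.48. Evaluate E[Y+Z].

E[Y+Z] = Σ_y Σ_z (y+z) · P(Y=y)P(Z=z)
 = 3·0.2808 + 4·0.2592 + 6·0.2392 + 7·0.2208
 = 0.8424 + 1.0368 + 1.4352 + 1.5456
 = 4.86

4.86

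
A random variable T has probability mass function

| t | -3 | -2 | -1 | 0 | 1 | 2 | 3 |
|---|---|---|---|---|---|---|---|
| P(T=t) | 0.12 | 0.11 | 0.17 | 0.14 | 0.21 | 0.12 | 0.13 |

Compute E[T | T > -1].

1.4

P(T > -1) = 0.14 + 0.21 + 0.12 + 0.13 = 0.6.
E[T | T > -1] = [0·0.14 + 1·0.21 + 2·0.12 + 3·0.13] / 0.6
 = 0.84 / 0.6
 = 7/5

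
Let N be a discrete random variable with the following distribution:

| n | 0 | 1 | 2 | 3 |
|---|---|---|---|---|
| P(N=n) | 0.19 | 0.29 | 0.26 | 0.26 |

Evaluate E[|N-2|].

0.93

E[|N-2|] = Σ |n-2|·P(N=n)
 = 2·0.19 + 1·0.29 + 0·0.26 + 1·0.26
 = 0.38 + 0.29 + 0 + 0.26
 = 0.93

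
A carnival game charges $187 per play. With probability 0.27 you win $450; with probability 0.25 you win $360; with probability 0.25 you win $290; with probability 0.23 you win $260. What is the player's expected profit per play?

156.8

E[payout] = 450·0.27 + 360·0.25 + 290·0.25 + 260·0.23
 = 121.5 + 90 + 72.5 + 59.8
 = 343.8
Net = 343.8 - 187 = 156.8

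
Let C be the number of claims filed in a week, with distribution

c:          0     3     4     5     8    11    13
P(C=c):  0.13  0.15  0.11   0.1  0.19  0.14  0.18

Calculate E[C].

E[C] = Σ c·P(C=c)
 = 0·0.13 + 3·0.15 + 4·0.11 + 5·0.1 + 8·0.19 + 11·0.14 + 13·0.18
 = 0 + 0.45 + 0.44 + 0.5 + 1.52 + 1.54 + 2.34
 = 6.79

6.79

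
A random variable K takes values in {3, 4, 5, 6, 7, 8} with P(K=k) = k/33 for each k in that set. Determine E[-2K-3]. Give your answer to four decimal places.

-15.0606

E[-2K-3] = Σ (-2k-3)·P(K=k)
 = (-9)·1/11 + (-11)·4/33 + (-13)·5/33 + (-15)·2/11 + (-17)·7/33 + (-19)·8/33
 = (-9/11) + (-4/3) + (-65/33) + (-30/11) + (-119/33) + (-152/33)
 = -497/33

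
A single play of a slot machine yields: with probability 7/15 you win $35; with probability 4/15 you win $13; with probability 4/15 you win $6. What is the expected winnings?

21.4

E[payout] = 35·7/15 + 13·4/15 + 6·4/15
 = 49/3 + 52/15 + 8/5
 = 107/5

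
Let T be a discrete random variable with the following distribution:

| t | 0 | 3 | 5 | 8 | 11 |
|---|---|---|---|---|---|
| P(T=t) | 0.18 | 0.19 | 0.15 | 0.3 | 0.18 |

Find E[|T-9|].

E[|T-9|] = Σ |t-9|·P(T=t)
 = 9·0.18 + 6·0.19 + 4·0.15 + 1·0.3 + 2·0.18
 = 1.62 + 1.14 + 0.6 + 0.3 + 0.36
 = 4.02

4.02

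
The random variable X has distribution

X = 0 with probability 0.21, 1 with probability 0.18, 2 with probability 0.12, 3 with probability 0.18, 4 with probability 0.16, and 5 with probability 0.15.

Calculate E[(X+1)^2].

E[(X+1)^2] = Σ (x+1)^2·P(X=x)
 = 1·0.21 + 4·0.18 + 9·0.12 + 16·0.18 + 25·0.16 + 36·0.15
 = 0.21 + 0.72 + 1.08 + 2.88 + 4 + 5.4
 = 14.29

14.29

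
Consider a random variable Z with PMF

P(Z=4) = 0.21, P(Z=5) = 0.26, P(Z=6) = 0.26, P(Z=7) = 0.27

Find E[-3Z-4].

E[-3Z-4] = Σ (-3z-4)·P(Z=z)
 = (-16)·0.21 + (-19)·0.26 + (-22)·0.26 + (-25)·0.27
 = (-3.36) + (-4.94) + (-5.72) + (-6.75)
 = -20.77

-20.77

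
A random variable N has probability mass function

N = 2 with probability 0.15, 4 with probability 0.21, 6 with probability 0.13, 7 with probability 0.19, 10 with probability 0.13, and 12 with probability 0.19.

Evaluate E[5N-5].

29.15

E[5N-5] = Σ (5n-5)·P(N=n)
 = 5·0.15 + 15·0.21 + 25·0.13 + 30·0.19 + 45·0.13 + 55·0.19
 = 0.75 + 3.15 + 3.25 + 5.7 + 5.85 + 10.45
 = 29.15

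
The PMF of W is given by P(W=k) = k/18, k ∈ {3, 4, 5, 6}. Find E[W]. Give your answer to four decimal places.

4.7778

E[W] = Σ w·P(W=w)
 = 3·1/6 + 4·2/9 + 5·5/18 + 6·1/3
 = 1/2 + 8/9 + 25/18 + 2
 = 43/9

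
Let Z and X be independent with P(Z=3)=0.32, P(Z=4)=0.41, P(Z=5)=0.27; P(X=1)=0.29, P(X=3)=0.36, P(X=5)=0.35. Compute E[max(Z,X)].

E[max(Z,X)] = Σ_z Σ_x max(z,x) · P(Z=z)P(X=x)
 = 3·0.0928 + 3·0.1152 + 5·0.112 + 4·0.1189 + 4·0.1476 + 5·0.1435 + 5·0.0783 + 5·0.0972 + 5·0.0945
 = 0.2784 + 0.3456 + 0.56 + 0.4756 + 0.5904 + 0.7175 + 0.3915 + 0.486 + 0.4725
 = 4.3175

4.3175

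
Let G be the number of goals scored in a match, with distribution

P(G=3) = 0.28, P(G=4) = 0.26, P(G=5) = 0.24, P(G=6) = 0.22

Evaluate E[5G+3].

25

E[5G+3] = Σ (5g+3)·P(G=g)
 = 18·0.28 + 23·0.26 + 28·0.24 + 33·0.22
 = 5.04 + 5.98 + 6.72 + 7.26
 = 25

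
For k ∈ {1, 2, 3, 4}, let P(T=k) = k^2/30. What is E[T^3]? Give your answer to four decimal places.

E[T^3] = Σ t^3·P(T=t)
 = 1·1/30 + 8·2/15 + 27·3/10 + 64·8/15
 = 1/30 + 16/15 + 81/10 + 512/15
 = 130/3

43.3333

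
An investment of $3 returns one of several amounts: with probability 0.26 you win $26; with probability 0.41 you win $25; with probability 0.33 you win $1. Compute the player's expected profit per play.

14.34

E[payout] = 26·0.26 + 25·0.41 + 1·0.33
 = 6.76 + 10.25 + 0.33
 = 17.34
Net = 17.34 - 3 = 14.34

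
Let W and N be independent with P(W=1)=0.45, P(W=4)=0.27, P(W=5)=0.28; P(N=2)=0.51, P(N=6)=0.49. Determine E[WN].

11.6028

E[WN] = Σ_w Σ_n wn · P(W=w)P(N=n)
 = 2·0.2295 + 6·0.2205 + 8·0.1377 + 24·0.1323 + 10·0.1428 + 30·0.1372
 = 0.459 + 1.323 + 1.1016 + 3.1752 + 1.428 + 4.116
 = 11.6028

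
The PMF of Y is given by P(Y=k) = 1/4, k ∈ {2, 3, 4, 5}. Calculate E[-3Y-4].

E[-3Y-4] = Σ (-3y-4)·P(Y=y)
 = (-10)·1/4 + (-13)·1/4 + (-16)·1/4 + (-19)·1/4
 = (-5/2) + (-13/4) + (-4) + (-19/4)
 = -29/2

-14.5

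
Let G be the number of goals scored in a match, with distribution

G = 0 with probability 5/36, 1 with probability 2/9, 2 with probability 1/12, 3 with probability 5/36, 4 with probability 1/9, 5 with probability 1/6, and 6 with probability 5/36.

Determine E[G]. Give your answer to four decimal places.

E[G] = Σ g·P(G=g)
 = 0·5/36 + 1·2/9 + 2·1/12 + 3·5/36 + 4·1/9 + 5·1/6 + 6·5/36
 = 0 + 2/9 + 1/6 + 5/12 + 4/9 + 5/6 + 5/6
 = 35/12

2.9167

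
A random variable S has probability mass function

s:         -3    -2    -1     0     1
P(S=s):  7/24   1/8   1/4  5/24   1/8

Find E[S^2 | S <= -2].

7.5

P(S <= -2) = 7/24 + 1/8 = 5/12.
E[S^2 | S <= -2] = [9·7/24 + 4·1/8] / (5/12)
 = 25/8 / (5/12)
 = 15/2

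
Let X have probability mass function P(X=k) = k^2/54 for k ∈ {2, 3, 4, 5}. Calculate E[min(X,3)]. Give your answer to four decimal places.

2.9259

E[min(X,3)] = Σ min(x,3)·P(X=x)
 = 2·2/27 + 3·1/6 + 3·8/27 + 3·25/54
 = 4/27 + 1/2 + 8/9 + 25/18
 = 79/27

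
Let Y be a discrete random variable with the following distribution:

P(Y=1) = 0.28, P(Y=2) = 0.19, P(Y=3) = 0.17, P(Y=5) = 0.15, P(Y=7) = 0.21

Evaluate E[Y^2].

E[Y^2] = Σ y^2·P(Y=y)
 = 1·0.28 + 4·0.19 + 9·0.17 + 25·0.15 + 49·0.21
 = 0.28 + 0.76 + 1.53 + 3.75 + 10.29
 = 16.61

16.61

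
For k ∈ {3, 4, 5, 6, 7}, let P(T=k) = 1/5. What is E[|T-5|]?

E[|T-5|] = Σ |t-5|·P(T=t)
 = 2·1/5 + 1·1/5 + 0·1/5 + 1·1/5 + 2·1/5
 = 2/5 + 1/5 + 0 + 1/5 + 2/5
 = 6/5

1.2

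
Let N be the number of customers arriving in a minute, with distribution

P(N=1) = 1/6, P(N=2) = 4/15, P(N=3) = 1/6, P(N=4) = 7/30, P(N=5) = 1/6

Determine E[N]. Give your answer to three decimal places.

2.967

E[N] = Σ n·P(N=n)
 = 1·1/6 + 2·4/15 + 3·1/6 + 4·7/30 + 5·1/6
 = 1/6 + 8/15 + 1/2 + 14/15 + 5/6
 = 89/30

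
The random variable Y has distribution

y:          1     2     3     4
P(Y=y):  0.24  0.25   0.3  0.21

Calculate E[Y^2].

E[Y^2] = Σ y^2·P(Y=y)
 = 1·0.24 + 4·0.25 + 9·0.3 + 16·0.21
 = 0.24 + 1 + 2.7 + 3.36
 = 7.3

7.3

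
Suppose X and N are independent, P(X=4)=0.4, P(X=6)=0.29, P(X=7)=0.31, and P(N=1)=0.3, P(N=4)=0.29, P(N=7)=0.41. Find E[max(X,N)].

E[max(X,N)] = Σ_x Σ_n max(x,n) · P(X=x)P(N=n)
 = 4·0.12 + 4·0.116 + 7·0.164 + 6·0.087 + 6·0.0841 + 7·0.1189 + 7·0.093 + 7·0.0899 + 7·0.1271
 = 0.48 + 0.464 + 1.148 + 0.522 + 0.5046 + 0.8323 + 0.651 + 0.6293 + 0.8897
 = 6.1209

6.1209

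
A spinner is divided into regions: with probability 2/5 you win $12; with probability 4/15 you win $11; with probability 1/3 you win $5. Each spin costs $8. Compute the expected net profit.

E[payout] = 12·2/5 + 11·4/15 + 5·1/3
 = 24/5 + 44/15 + 5/3
 = 47/5
Net = 47/5 - 8 = 7/5

1.4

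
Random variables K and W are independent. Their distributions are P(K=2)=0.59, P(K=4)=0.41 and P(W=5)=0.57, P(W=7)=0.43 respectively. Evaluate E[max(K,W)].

E[max(K,W)] = Σ_k Σ_w max(k,w) · P(K=k)P(W=w)
 = 5·0.3363 + 7·0.2537 + 5·0.2337 + 7·0.1763
 = 1.6815 + 1.7759 + 1.1685 + 1.2341
 = 5.86

5.86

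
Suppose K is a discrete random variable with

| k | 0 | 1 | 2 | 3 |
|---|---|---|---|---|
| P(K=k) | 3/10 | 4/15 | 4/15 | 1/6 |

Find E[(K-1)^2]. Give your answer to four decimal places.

E[(K-1)^2] = Σ (k-1)^2·P(K=k)
 = 1·3/10 + 0·4/15 + 1·4/15 + 4·1/6
 = 3/10 + 0 + 4/15 + 2/3
 = 37/30

1.2333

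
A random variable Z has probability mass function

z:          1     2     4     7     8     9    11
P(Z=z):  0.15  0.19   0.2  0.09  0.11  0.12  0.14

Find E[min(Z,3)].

2.51

E[min(Z,3)] = Σ min(z,3)·P(Z=z)
 = 1·0.15 + 2·0.19 + 3·0.2 + 3·0.09 + 3·0.11 + 3·0.12 + 3·0.14
 = 0.15 + 0.38 + 0.6 + 0.27 + 0.33 + 0.36 + 0.42
 = 2.51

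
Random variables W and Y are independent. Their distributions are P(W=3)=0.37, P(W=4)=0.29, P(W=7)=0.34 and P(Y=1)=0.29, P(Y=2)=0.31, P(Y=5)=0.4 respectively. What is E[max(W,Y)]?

5.062

E[max(W,Y)] = Σ_w Σ_y max(w,y) · P(W=w)P(Y=y)
 = 3·0.1073 + 3·0.1147 + 5·0.148 + 4·0.0841 + 4·0.0899 + 5·0.116 + 7·0.0986 + 7·0.1054 + 7·0.136
 = 0.3219 + 0.3441 + 0.74 + 0.3364 + 0.3596 + 0.58 + 0.6902 + 0.7378 + 0.952
 = 5.062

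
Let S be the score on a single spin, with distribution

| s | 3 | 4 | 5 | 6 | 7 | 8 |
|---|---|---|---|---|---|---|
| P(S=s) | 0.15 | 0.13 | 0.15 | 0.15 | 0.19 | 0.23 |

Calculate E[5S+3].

E[5S+3] = Σ (5s+3)·P(S=s)
 = 18·0.15 + 23·0.13 + 28·0.15 + 33·0.15 + 38·0.19 + 43·0.23
 = 2.7 + 2.99 + 4.2 + 4.95 + 7.22 + 9.89
 = 31.95

31.95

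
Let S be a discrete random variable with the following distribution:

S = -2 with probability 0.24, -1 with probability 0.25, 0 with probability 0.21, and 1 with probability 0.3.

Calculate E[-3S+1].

E[-3S+1] = Σ (-3s+1)·P(S=s)
 = 7·0.24 + 4·0.25 + 1·0.21 + (-2)·0.3
 = 1.68 + 1 + 0.21 + (-0.6)
 = 2.29

2.29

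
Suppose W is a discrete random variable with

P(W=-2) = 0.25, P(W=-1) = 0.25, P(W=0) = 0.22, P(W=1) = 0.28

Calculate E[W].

E[W] = Σ w·P(W=w)
 = (-2)·0.25 + (-1)·0.25 + 0·0.22 + 1·0.28
 = (-0.5) + (-0.25) + 0 + 0.28
 = -0.47

-0.47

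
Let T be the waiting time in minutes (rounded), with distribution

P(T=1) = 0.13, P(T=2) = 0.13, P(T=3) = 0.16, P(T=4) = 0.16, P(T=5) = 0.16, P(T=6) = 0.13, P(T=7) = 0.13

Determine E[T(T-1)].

E[T(T-1)] = Σ t(t-1)·P(T=t)
 = 0·0.13 + 2·0.13 + 6·0.16 + 12·0.16 + 20·0.16 + 30·0.13 + 42·0.13
 = 0 + 0.26 + 0.96 + 1.92 + 3.2 + 3.9 + 5.46
 = 15.7

15.7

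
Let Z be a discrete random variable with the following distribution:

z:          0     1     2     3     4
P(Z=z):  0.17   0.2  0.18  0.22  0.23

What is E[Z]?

E[Z] = Σ z·P(Z=z)
 = 0·0.17 + 1·0.2 + 2·0.18 + 3·0.22 + 4·0.23
 = 0 + 0.2 + 0.36 + 0.66 + 0.92
 = 2.14

2.14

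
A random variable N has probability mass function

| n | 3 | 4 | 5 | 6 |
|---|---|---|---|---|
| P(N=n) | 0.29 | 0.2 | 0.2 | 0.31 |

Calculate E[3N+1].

E[3N+1] = Σ (3n+1)·P(N=n)
 = 10·0.29 + 13·0.2 + 16·0.2 + 19·0.31
 = 2.9 + 2.6 + 3.2 + 5.89
 = 14.59

14.59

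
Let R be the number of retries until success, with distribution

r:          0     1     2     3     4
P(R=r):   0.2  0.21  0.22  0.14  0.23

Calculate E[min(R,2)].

1.39

E[min(R,2)] = Σ min(r,2)·P(R=r)
 = 0·0.2 + 1·0.21 + 2·0.22 + 2·0.14 + 2·0.23
 = 0 + 0.21 + 0.44 + 0.28 + 0.46
 = 1.39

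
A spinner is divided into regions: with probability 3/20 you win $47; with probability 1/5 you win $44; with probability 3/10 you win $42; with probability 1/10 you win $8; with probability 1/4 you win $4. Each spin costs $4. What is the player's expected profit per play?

26.25

E[payout] = 47·3/20 + 44·1/5 + 42·3/10 + 8·1/10 + 4·1/4
 = 141/20 + 44/5 + 63/5 + 4/5 + 1
 = 121/4
Net = 121/4 - 4 = 105/4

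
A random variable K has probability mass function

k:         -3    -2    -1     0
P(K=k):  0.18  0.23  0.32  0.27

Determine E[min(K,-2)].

E[min(K,-2)] = Σ min(k,-2)·P(K=k)
 = (-3)·0.18 + (-2)·0.23 + (-2)·0.32 + (-2)·0.27
 = (-0.54) + (-0.46) + (-0.64) + (-0.54)
 = -2.18

-2.18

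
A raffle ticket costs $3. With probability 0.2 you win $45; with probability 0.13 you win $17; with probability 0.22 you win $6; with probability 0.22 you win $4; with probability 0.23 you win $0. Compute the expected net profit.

10.41

E[payout] = 45·0.2 + 17·0.13 + 6·0.22 + 4·0.22 + 0·0.23
 = 9 + 2.21 + 1.32 + 0.88 + 0
 = 13.41
Net = 13.41 - 3 = 10.41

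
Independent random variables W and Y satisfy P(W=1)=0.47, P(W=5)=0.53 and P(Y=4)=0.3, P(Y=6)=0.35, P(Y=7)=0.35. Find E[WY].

E[WY] = Σ_w Σ_y wy · P(W=w)P(Y=y)
 = 4·0.141 + 6·0.1645 + 7·0.1645 + 20·0.159 + 30·0.1855 + 35·0.1855
 = 0.564 + 0.987 + 1.1515 + 3.18 + 5.565 + 6.4925
 = 17.94

17.94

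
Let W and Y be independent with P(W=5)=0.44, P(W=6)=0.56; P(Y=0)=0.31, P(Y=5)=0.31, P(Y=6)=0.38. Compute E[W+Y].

E[W+Y] = Σ_w Σ_y (w+y) · P(W=w)P(Y=y)
 = 5·0.1364 + 10·0.1364 + 11·0.1672 + 6·0.1736 + 11·0.1736 + 12·0.2128
 = 0.682 + 1.364 + 1.8392 + 1.0416 + 1.9096 + 2.5536
 = 9.39

9.39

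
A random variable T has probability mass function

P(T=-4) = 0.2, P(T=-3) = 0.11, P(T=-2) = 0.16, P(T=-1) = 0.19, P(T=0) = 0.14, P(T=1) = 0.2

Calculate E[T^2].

5.22

E[T^2] = Σ t^2·P(T=t)
 = 16·0.2 + 9·0.11 + 4·0.16 + 1·0.19 + 0·0.14 + 1·0.2
 = 3.2 + 0.99 + 0.64 + 0.19 + 0 + 0.2
 = 5.22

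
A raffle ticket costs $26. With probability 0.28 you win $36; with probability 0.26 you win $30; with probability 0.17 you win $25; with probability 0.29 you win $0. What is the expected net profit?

E[payout] = 36·0.28 + 30·0.26 + 25·0.17 + 0·0.29
 = 10.08 + 7.8 + 4.25 + 0
 = 22.13
Net = 22.13 - 26 = -3.87

-3.87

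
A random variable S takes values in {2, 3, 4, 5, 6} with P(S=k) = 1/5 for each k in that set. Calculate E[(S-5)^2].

3

E[(S-5)^2] = Σ (s-5)^2·P(S=s)
 = 9·1/5 + 4·1/5 + 1·1/5 + 0·1/5 + 1·1/5
 = 9/5 + 4/5 + 1/5 + 0 + 1/5
 = 3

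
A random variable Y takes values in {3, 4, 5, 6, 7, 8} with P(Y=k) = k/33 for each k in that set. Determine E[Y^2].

39

E[Y^2] = Σ y^2·P(Y=y)
 = 9·1/11 + 16·4/33 + 25·5/33 + 36·2/11 + 49·7/33 + 64·8/33
 = 9/11 + 64/33 + 125/33 + 72/11 + 343/33 + 512/33
 = 39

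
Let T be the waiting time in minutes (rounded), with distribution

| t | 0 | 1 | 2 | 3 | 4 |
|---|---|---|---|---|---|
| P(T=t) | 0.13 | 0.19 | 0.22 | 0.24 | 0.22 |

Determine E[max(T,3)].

E[max(T,3)] = Σ max(t,3)·P(T=t)
 = 3·0.13 + 3·0.19 + 3·0.22 + 3·0.24 + 4·0.22
 = 0.39 + 0.57 + 0.66 + 0.72 + 0.88
 = 3.22

3.22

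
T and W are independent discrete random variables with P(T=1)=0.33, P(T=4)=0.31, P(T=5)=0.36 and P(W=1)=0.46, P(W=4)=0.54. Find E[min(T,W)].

2.0854

E[min(T,W)] = Σ_t Σ_w min(t,w) · P(T=t)P(W=w)
 = 1·0.1518 + 1·0.1782 + 1·0.1426 + 4·0.1674 + 1·0.1656 + 4·0.1944
 = 0.1518 + 0.1782 + 0.1426 + 0.6696 + 0.1656 + 0.7776
 = 2.0854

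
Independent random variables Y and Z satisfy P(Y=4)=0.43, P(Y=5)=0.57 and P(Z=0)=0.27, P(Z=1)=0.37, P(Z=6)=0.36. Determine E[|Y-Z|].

3.0696

E[|Y-Z|] = Σ_y Σ_z |y-z| · P(Y=y)P(Z=z)
 = 4·0.1161 + 3·0.1591 + 2·0.1548 + 5·0.1539 + 4·0.2109 + 1·0.2052
 = 0.4644 + 0.4773 + 0.3096 + 0.7695 + 0.8436 + 0.2052
 = 3.0696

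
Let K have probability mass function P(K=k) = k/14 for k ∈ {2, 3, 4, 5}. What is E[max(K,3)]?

4

E[max(K,3)] = Σ max(k,3)·P(K=k)
 = 3·1/7 + 3·3/14 + 4·2/7 + 5·5/14
 = 3/7 + 9/14 + 8/7 + 25/14
 = 4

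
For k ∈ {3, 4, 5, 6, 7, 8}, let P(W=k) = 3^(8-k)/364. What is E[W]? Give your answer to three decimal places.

3.492

E[W] = Σ w·P(W=w)
 = 3·243/364 + 4·81/364 + 5·27/364 + 6·9/364 + 7·3/364 + 8·1/364
 = 729/364 + 81/91 + 135/364 + 27/182 + 3/52 + 2/91
 = 1271/364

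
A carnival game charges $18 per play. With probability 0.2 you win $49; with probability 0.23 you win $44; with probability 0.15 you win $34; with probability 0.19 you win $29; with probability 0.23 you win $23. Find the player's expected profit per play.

17.82

E[payout] = 49·0.2 + 44·0.23 + 34·0.15 + 29·0.19 + 23·0.23
 = 9.8 + 10.12 + 5.1 + 5.51 + 5.29
 = 35.82
Net = 35.82 - 18 = 17.82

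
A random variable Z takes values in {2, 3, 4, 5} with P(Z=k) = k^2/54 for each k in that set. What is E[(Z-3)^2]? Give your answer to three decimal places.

2.222

E[(Z-3)^2] = Σ (z-3)^2·P(Z=z)
 = 1·2/27 + 0·1/6 + 1·8/27 + 4·25/54
 = 2/27 + 0 + 8/27 + 50/27
 = 20/9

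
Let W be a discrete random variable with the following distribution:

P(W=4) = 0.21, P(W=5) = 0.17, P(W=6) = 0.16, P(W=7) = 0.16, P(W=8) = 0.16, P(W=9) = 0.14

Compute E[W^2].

42.79

E[W^2] = Σ w^2·P(W=w)
 = 16·0.21 + 25·0.17 + 36·0.16 + 49·0.16 + 64·0.16 + 81·0.14
 = 3.36 + 4.25 + 5.76 + 7.84 + 10.24 + 11.34
 = 42.79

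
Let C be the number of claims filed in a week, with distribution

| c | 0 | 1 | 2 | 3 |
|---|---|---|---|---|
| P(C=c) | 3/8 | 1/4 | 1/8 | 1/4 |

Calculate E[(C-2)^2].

E[(C-2)^2] = Σ (c-2)^2·P(C=c)
 = 4·3/8 + 1·1/4 + 0·1/8 + 1·1/4
 = 3/2 + 1/4 + 0 + 1/4
 = 2

2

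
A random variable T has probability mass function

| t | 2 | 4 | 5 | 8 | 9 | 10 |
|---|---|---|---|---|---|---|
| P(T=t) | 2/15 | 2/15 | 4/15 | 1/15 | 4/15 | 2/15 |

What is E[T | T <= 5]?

4

P(T <= 5) = 2/15 + 2/15 + 4/15 = 8/15.
E[T | T <= 5] = [2·2/15 + 4·2/15 + 5·4/15] / (8/15)
 = 32/15 / (8/15)
 = 4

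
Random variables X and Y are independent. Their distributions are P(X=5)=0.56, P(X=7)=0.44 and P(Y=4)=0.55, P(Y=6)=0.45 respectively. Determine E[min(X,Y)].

E[min(X,Y)] = Σ_x Σ_y min(x,y) · P(X=x)P(Y=y)
 = 4·0.308 + 5·0.252 + 4·0.242 + 6·0.198
 = 1.232 + 1.26 + 0.968 + 1.188
 = 4.648

4.648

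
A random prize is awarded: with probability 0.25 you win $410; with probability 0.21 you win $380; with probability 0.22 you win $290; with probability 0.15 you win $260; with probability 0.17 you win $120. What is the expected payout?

305.5

E[payout] = 410·0.25 + 380·0.21 + 290·0.22 + 260·0.15 + 120·0.17
 = 102.5 + 79.8 + 63.8 + 39 + 20.4
 = 305.5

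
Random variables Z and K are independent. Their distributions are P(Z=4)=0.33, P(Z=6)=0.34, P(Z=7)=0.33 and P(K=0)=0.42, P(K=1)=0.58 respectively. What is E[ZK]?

3.2886

E[ZK] = Σ_z Σ_k zk · P(Z=z)P(K=k)
 = 0·0.1386 + 4·0.1914 + 0·0.1428 + 6·0.1972 + 0·0.1386 + 7·0.1914
 = 0 + 0.7656 + 0 + 1.1832 + 0 + 1.3398
 = 3.2886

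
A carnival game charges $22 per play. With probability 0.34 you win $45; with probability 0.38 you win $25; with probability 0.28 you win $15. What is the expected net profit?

E[payout] = 45·0.34 + 25·0.38 + 15·0.28
 = 15.3 + 9.5 + 4.2
 = 29
Net = 29 - 22 = 7

7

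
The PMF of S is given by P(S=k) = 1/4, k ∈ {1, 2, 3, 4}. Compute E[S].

2.5

E[S] = Σ s·P(S=s)
 = 1·1/4 + 2·1/4 + 3·1/4 + 4·1/4
 = 1/4 + 1/2 + 3/4 + 1
 = 5/2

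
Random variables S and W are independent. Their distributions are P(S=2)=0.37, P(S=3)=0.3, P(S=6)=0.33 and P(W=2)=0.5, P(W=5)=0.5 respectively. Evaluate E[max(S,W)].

E[max(S,W)] = Σ_s Σ_w max(s,w) · P(S=s)P(W=w)
 = 2·0.185 + 5·0.185 + 3·0.15 + 5·0.15 + 6·0.165 + 6·0.165
 = 0.37 + 0.925 + 0.45 + 0.75 + 0.99 + 0.99
 = 4.475

4.475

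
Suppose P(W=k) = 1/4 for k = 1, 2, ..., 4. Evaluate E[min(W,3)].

2.25

E[min(W,3)] = Σ min(w,3)·P(W=w)
 = 1·1/4 + 2·1/4 + 3·1/4 + 3·1/4
 = 1/4 + 1/2 + 3/4 + 3/4
 = 9/4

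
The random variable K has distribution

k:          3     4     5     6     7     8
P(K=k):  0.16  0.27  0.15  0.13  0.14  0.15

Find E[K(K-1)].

E[K(K-1)] = Σ k(k-1)·P(K=k)
 = 6·0.16 + 12·0.27 + 20·0.15 + 30·0.13 + 42·0.14 + 56·0.15
 = 0.96 + 3.24 + 3 + 3.9 + 5.88 + 8.4
 = 25.38

25.38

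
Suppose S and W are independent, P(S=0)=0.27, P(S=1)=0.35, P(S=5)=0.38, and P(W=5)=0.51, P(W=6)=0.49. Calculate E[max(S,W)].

5.49

E[max(S,W)] = Σ_s Σ_w max(s,w) · P(S=s)P(W=w)
 = 5·0.1377 + 6·0.1323 + 5·0.1785 + 6·0.1715 + 5·0.1938 + 6·0.1862
 = 0.6885 + 0.7938 + 0.8925 + 1.029 + 0.969 + 1.1172
 = 5.49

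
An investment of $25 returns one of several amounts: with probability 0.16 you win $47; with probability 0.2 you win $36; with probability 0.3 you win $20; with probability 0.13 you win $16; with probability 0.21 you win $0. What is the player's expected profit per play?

E[payout] = 47·0.16 + 36·0.2 + 20·0.3 + 16·0.13 + 0·0.21
 = 7.52 + 7.2 + 6 + 2.08 + 0
 = 22.8
Net = 22.8 - 25 = -2.2

-2.2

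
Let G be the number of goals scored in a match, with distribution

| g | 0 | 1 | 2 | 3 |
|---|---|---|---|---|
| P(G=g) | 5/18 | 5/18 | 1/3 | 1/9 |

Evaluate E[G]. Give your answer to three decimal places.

1.278

E[G] = Σ g·P(G=g)
 = 0·5/18 + 1·5/18 + 2·1/3 + 3·1/9
 = 0 + 5/18 + 2/3 + 1/3
 = 23/18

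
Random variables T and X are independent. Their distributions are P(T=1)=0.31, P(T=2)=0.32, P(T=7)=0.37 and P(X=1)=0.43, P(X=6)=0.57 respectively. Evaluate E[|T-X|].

E[|T-X|] = Σ_t Σ_x |t-x| · P(T=t)P(X=x)
 = 0·0.1333 + 5·0.1767 + 1·0.1376 + 4·0.1824 + 6·0.1591 + 1·0.2109
 = 0 + 0.8835 + 0.1376 + 0.7296 + 0.9546 + 0.2109
 = 2.9162

2.9162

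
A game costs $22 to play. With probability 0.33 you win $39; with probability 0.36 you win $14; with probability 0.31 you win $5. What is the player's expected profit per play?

-2.54

E[payout] = 39·0.33 + 14·0.36 + 5·0.31
 = 12.87 + 5.04 + 1.55
 = 19.46
Net = 19.46 - 22 = -2.54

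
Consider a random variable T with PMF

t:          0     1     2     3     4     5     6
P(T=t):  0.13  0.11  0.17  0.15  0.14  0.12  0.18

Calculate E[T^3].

E[T^3] = Σ t^3·P(T=t)
 = 0·0.13 + 1·0.11 + 8·0.17 + 27·0.15 + 64·0.14 + 125·0.12 + 216·0.18
 = 0 + 0.11 + 1.36 + 4.05 + 8.96 + 15 + 38.88
 = 68.36

68.36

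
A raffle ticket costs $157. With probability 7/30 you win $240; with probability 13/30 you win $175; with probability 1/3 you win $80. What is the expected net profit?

E[payout] = 240·7/30 + 175·13/30 + 80·1/3
 = 56 + 455/6 + 80/3
 = 317/2
Net = 317/2 - 157 = 3/2

1.5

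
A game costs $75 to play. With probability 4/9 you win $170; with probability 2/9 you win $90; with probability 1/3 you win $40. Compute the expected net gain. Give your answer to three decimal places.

E[payout] = 170·4/9 + 90·2/9 + 40·1/3
 = 680/9 + 20 + 40/3
 = 980/9
Net = 980/9 - 75 = 305/9

33.889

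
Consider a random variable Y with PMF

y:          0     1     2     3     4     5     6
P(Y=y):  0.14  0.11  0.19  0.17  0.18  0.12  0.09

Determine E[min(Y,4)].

2.56

E[min(Y,4)] = Σ min(y,4)·P(Y=y)
 = 0·0.14 + 1·0.11 + 2·0.19 + 3·0.17 + 4·0.18 + 4·0.12 + 4·0.09
 = 0 + 0.11 + 0.38 + 0.51 + 0.72 + 0.48 + 0.36
 = 2.56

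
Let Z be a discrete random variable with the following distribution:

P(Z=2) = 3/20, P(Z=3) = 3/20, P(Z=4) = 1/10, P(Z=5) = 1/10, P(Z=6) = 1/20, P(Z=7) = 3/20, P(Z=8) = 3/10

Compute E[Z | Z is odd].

5

P(Z is odd) = 3/20 + 1/10 + 3/20 = 2/5.
E[Z | Z is odd] = [3·3/20 + 5·1/10 + 7·3/20] / (2/5)
 = 2 / (2/5)
 = 5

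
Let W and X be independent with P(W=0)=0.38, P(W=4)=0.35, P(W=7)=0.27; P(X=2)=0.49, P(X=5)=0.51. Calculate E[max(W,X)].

4.8099

E[max(W,X)] = Σ_w Σ_x max(w,x) · P(W=w)P(X=x)
 = 2·0.1862 + 5·0.1938 + 4·0.1715 + 5·0.1785 + 7·0.1323 + 7·0.1377
 = 0.3724 + 0.969 + 0.686 + 0.8925 + 0.9261 + 0.9639
 = 4.8099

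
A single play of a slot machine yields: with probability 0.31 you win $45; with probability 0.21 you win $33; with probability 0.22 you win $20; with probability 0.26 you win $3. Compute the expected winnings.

26.06

E[payout] = 45·0.31 + 33·0.21 + 20·0.22 + 3·0.26
 = 13.95 + 6.93 + 4.4 + 0.78
 = 26.06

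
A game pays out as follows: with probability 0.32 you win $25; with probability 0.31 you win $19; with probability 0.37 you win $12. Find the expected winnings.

E[payout] = 25·0.32 + 19·0.31 + 12·0.37
 = 8 + 5.89 + 4.44
 = 18.33

18.33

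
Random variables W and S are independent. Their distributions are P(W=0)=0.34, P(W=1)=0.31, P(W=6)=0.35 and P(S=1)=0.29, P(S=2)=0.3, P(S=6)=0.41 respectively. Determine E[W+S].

E[W+S] = Σ_w Σ_s (w+s) · P(W=w)P(S=s)
 = 1·0.0986 + 2·0.102 + 6·0.1394 + 2·0.0899 + 3·0.093 + 7·0.1271 + 7·0.1015 + 8·0.105 + 12·0.1435
 = 0.0986 + 0.204 + 0.8364 + 0.1798 + 0.279 + 0.8897 + 0.7105 + 0.84 + 1.722
 = 5.76

5.76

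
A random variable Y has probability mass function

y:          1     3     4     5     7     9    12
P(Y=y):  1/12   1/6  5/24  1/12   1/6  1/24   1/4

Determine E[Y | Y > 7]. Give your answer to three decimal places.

P(Y > 7) = 1/24 + 1/4 = 7/24.
E[Y | Y > 7] = [9·1/24 + 12·1/4] / (7/24)
 = 27/8 / (7/24)
 = 81/7

11.571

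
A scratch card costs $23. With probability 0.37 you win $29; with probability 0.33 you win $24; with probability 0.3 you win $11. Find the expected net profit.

E[payout] = 29·0.37 + 24·0.33 + 11·0.3
 = 10.73 + 7.92 + 3.3
 = 21.95
Net = 21.95 - 23 = -1.05

-1.05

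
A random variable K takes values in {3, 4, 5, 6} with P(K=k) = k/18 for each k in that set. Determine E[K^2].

E[K^2] = Σ k^2·P(K=k)
 = 9·1/6 + 16·2/9 + 25·5/18 + 36·1/3
 = 3/2 + 32/9 + 125/18 + 12
 = 24

24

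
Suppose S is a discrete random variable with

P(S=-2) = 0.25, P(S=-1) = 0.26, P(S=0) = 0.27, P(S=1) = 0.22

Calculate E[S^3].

E[S^3] = Σ s^3·P(S=s)
 = (-8)·0.25 + (-1)·0.26 + 0·0.27 + 1·0.22
 = (-2) + (-0.26) + 0 + 0.22
 = -2.04

-2.04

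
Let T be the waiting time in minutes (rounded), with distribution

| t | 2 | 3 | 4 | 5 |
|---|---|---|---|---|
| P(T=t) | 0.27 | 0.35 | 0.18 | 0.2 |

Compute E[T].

3.31

E[T] = Σ t·P(T=t)
 = 2·0.27 + 3·0.35 + 4·0.18 + 5·0.2
 = 0.54 + 1.05 + 0.72 + 1
 = 3.31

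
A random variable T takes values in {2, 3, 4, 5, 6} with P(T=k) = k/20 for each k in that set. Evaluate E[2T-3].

E[2T-3] = Σ (2t-3)·P(T=t)
 = 1·1/10 + 3·3/20 + 5·1/5 + 7·1/4 + 9·3/10
 = 1/10 + 9/20 + 1 + 7/4 + 27/10
 = 6

6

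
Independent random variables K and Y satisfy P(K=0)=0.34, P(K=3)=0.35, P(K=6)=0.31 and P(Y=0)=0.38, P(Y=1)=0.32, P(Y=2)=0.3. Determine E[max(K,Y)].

3.2228

E[max(K,Y)] = Σ_k Σ_y max(k,y) · P(K=k)P(Y=y)
 = 0·0.1292 + 1·0.1088 + 2·0.102 + 3·0.133 + 3·0.112 + 3·0.105 + 6·0.1178 + 6·0.0992 + 6·0.093
 = 0 + 0.1088 + 0.204 + 0.399 + 0.336 + 0.315 + 0.7068 + 0.5952 + 0.558
 = 3.2228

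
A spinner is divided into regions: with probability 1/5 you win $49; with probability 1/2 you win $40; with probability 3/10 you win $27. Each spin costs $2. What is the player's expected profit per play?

35.9

E[payout] = 49·1/5 + 40·1/2 + 27·3/10
 = 49/5 + 20 + 81/10
 = 379/10
Net = 379/10 - 2 = 359/10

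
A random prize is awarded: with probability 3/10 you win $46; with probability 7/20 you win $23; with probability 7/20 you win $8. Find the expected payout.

E[payout] = 46·3/10 + 23·7/20 + 8·7/20
 = 69/5 + 161/20 + 14/5
 = 493/20

24.65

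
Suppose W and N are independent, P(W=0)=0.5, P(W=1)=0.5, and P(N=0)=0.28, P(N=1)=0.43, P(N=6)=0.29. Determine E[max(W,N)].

E[max(W,N)] = Σ_w Σ_n max(w,n) · P(W=w)P(N=n)
 = 0·0.14 + 1·0.215 + 6·0.145 + 1·0.14 + 1·0.215 + 6·0.145
 = 0 + 0.215 + 0.87 + 0.14 + 0.215 + 0.87
 = 2.31

2.31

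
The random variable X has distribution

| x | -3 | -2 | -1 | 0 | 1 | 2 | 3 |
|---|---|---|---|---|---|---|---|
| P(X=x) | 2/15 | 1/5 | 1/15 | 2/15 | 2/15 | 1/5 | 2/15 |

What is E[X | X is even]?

P(X is even) = 1/5 + 2/15 + 1/5 = 8/15.
E[X | X is even] = [(-2)·1/5 + 0·2/15 + 2·1/5] / (8/15)
 = 0 / (8/15)
 = 0

0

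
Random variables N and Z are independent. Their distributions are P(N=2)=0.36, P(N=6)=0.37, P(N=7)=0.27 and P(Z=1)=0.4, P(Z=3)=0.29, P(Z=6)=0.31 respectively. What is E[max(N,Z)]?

E[max(N,Z)] = Σ_n Σ_z max(n,z) · P(N=n)P(Z=z)
 = 2·0.144 + 3·0.1044 + 6·0.1116 + 6·0.148 + 6·0.1073 + 6·0.1147 + 7·0.108 + 7·0.0783 + 7·0.0837
 = 0.288 + 0.3132 + 0.6696 + 0.888 + 0.6438 + 0.6882 + 0.756 + 0.5481 + 0.5859
 = 5.3808

5.3808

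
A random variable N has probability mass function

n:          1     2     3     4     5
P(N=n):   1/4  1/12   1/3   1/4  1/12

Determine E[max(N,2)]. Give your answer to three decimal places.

E[max(N,2)] = Σ max(n,2)·P(N=n)
 = 2·1/4 + 2·1/12 + 3·1/3 + 4·1/4 + 5·1/12
 = 1/2 + 1/6 + 1 + 1 + 5/12
 = 37/12

3.083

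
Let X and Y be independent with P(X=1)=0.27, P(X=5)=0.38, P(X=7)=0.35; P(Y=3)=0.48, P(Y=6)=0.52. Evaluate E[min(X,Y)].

3.4012

E[min(X,Y)] = Σ_x Σ_y min(x,y) · P(X=x)P(Y=y)
 = 1·0.1296 + 1·0.1404 + 3·0.1824 + 5·0.1976 + 3·0.168 + 6·0.182
 = 0.1296 + 0.1404 + 0.5472 + 0.988 + 0.504 + 1.092
 = 3.4012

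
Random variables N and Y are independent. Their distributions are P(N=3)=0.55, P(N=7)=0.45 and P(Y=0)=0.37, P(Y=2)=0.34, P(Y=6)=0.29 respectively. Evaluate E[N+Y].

7.22

E[N+Y] = Σ_n Σ_y (n+y) · P(N=n)P(Y=y)
 = 3·0.2035 + 5·0.187 + 9·0.1595 + 7·0.1665 + 9·0.153 + 13·0.1305
 = 0.6105 + 0.935 + 1.4355 + 1.1655 + 1.377 + 1.6965
 = 7.22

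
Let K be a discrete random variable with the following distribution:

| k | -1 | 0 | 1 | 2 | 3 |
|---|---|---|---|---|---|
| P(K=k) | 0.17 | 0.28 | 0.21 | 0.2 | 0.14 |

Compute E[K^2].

2.44

E[K^2] = Σ k^2·P(K=k)
 = 1·0.17 + 0·0.28 + 1·0.21 + 4·0.2 + 9·0.14
 = 0.17 + 0 + 0.21 + 0.8 + 1.26
 = 2.44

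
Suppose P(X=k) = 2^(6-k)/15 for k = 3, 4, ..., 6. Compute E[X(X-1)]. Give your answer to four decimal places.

E[X(X-1)] = Σ x(x-1)·P(X=x)
 = 6·8/15 + 12·4/15 + 20·2/15 + 30·1/15
 = 16/5 + 16/5 + 8/3 + 2
 = 166/15

11.0667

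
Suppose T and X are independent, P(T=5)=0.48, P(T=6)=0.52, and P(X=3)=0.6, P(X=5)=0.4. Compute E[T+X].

9.32

E[T+X] = Σ_t Σ_x (t+x) · P(T=t)P(X=x)
 = 8·0.288 + 10·0.192 + 9·0.312 + 11·0.208
 = 2.304 + 1.92 + 2.808 + 2.288
 = 9.32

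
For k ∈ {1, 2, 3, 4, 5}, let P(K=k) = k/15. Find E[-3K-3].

E[-3K-3] = Σ (-3k-3)·P(K=k)
 = (-6)·1/15 + (-9)·2/15 + (-12)·1/5 + (-15)·4/15 + (-18)·1/3
 = (-2/5) + (-6/5) + (-12/5) + (-4) + (-6)
 = -14

-14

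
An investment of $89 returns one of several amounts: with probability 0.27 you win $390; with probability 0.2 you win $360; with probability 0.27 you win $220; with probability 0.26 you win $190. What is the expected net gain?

197.1

E[payout] = 390·0.27 + 360·0.2 + 220·0.27 + 190·0.26
 = 105.3 + 72 + 59.4 + 49.4
 = 286.1
Net = 286.1 - 89 = 197.1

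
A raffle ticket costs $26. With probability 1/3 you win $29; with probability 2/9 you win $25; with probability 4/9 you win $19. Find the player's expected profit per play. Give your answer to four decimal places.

E[payout] = 29·1/3 + 25·2/9 + 19·4/9
 = 29/3 + 50/9 + 76/9
 = 71/3
Net = 71/3 - 26 = -7/3

-2.3333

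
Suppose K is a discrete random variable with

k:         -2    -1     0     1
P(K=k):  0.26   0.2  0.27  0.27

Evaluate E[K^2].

1.51

E[K^2] = Σ k^2·P(K=k)
 = 4·0.26 + 1·0.2 + 0·0.27 + 1·0.27
 = 1.04 + 0.2 + 0 + 0.27
 = 1.51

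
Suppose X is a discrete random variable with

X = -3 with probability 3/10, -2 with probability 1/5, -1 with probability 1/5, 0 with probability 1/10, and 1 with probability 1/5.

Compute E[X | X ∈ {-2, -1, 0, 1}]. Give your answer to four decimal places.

-0.5714

P(X ∈ {-2, -1, 0, 1}) = 1/5 + 1/5 + 1/10 + 1/5 = 7/10.
E[X | X ∈ {-2, -1, 0, 1}] = [(-2)·1/5 + (-1)·1/5 + 0·1/10 + 1·1/5] / (7/10)
 = -2/5 / (7/10)
 = -4/7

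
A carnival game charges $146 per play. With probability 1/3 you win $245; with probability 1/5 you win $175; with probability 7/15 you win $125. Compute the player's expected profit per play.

E[payout] = 245·1/3 + 175·1/5 + 125·7/15
 = 245/3 + 35 + 175/3
 = 175
Net = 175 - 146 = 29

29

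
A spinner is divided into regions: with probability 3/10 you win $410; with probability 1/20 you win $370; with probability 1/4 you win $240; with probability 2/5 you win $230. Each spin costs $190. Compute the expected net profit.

E[payout] = 410·3/10 + 370·1/20 + 240·1/4 + 230·2/5
 = 123 + 37/2 + 60 + 92
 = 587/2
Net = 587/2 - 190 = 207/2

103.5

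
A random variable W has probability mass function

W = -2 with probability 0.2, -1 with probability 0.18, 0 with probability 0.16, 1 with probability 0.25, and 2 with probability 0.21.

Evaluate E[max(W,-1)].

E[max(W,-1)] = Σ max(w,-1)·P(W=w)
 = (-1)·0.2 + (-1)·0.18 + 0·0.16 + 1·0.25 + 2·0.21
 = (-0.2) + (-0.18) + 0 + 0.25 + 0.42
 = 0.29

0.29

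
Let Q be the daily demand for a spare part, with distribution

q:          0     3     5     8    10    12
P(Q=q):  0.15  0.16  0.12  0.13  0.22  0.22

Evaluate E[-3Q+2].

-18.88

E[-3Q+2] = Σ (-3q+2)·P(Q=q)
 = 2·0.15 + (-7)·0.16 + (-13)·0.12 + (-22)·0.13 + (-28)·0.22 + (-34)·0.22
 = 0.3 + (-1.12) + (-1.56) + (-2.86) + (-6.16) + (-7.48)
 = -18.88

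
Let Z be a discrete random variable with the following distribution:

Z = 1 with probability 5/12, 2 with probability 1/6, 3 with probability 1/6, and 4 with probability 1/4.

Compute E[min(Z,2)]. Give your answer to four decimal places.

E[min(Z,2)] = Σ min(z,2)·P(Z=z)
 = 1·5/12 + 2·1/6 + 2·1/6 + 2·1/4
 = 5/12 + 1/3 + 1/3 + 1/2
 = 19/12

1.5833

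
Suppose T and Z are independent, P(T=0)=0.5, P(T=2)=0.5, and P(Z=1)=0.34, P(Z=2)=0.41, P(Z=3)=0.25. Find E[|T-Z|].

E[|T-Z|] = Σ_t Σ_z |t-z| · P(T=t)P(Z=z)
 = 1·0.17 + 2·0.205 + 3·0.125 + 1·0.17 + 0·0.205 + 1·0.125
 = 0.17 + 0.41 + 0.375 + 0.17 + 0 + 0.125
 = 1.25

1.25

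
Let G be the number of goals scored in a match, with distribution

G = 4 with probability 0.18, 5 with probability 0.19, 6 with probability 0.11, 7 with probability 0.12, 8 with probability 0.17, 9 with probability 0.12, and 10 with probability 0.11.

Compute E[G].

6.71

E[G] = Σ g·P(G=g)
 = 4·0.18 + 5·0.19 + 6·0.11 + 7·0.12 + 8·0.17 + 9·0.12 + 10·0.11
 = 0.72 + 0.95 + 0.66 + 0.84 + 1.36 + 1.08 + 1.1
 = 6.71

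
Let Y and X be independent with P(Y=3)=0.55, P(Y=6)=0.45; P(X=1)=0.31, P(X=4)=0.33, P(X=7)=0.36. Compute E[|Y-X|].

E[|Y-X|] = Σ_y Σ_x |y-x| · P(Y=y)P(X=x)
 = 2·0.1705 + 1·0.1815 + 4·0.198 + 5·0.1395 + 2·0.1485 + 1·0.162
 = 0.341 + 0.1815 + 0.792 + 0.6975 + 0.297 + 0.162
 = 2.471

2.471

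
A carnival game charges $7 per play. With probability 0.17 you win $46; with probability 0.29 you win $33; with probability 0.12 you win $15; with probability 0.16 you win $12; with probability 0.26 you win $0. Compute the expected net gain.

E[payout] = 46·0.17 + 33·0.29 + 15·0.12 + 12·0.16 + 0·0.26
 = 7.82 + 9.57 + 1.8 + 1.92 + 0
 = 21.11
Net = 21.11 - 7 = 14.11

14.11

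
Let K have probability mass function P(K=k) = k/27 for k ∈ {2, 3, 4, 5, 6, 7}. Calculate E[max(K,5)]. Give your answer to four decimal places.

5.7407

E[max(K,5)] = Σ max(k,5)·P(K=k)
 = 5·2/27 + 5·1/9 + 5·4/27 + 5·5/27 + 6·2/9 + 7·7/27
 = 10/27 + 5/9 + 20/27 + 25/27 + 4/3 + 49/27
 = 155/27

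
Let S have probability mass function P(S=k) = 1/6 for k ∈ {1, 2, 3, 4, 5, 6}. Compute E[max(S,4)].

E[max(S,4)] = Σ max(s,4)·P(S=s)
 = 4·1/6 + 4·1/6 + 4·1/6 + 4·1/6 + 5·1/6 + 6·1/6
 = 2/3 + 2/3 + 2/3 + 2/3 + 5/6 + 1
 = 9/2

4.5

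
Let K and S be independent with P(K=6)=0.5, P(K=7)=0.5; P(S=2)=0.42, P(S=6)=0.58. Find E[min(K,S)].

4.32

E[min(K,S)] = Σ_k Σ_s min(k,s) · P(K=k)P(S=s)
 = 2·0.21 + 6·0.29 + 2·0.21 + 6·0.29
 = 0.42 + 1.74 + 0.42 + 1.74
 = 4.32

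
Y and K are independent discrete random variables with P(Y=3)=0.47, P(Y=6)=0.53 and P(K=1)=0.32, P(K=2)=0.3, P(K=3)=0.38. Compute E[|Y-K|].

2.53

E[|Y-K|] = Σ_y Σ_k |y-k| · P(Y=y)P(K=k)
 = 2·0.1504 + 1·0.141 + 0·0.1786 + 5·0.1696 + 4·0.159 + 3·0.2014
 = 0.3008 + 0.141 + 0 + 0.848 + 0.636 + 0.6042
 = 2.53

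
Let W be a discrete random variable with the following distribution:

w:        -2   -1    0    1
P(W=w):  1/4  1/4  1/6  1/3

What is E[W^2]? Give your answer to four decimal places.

E[W^2] = Σ w^2·P(W=w)
 = 4·1/4 + 1·1/4 + 0·1/6 + 1·1/3
 = 1 + 1/4 + 0 + 1/3
 = 19/12

1.5833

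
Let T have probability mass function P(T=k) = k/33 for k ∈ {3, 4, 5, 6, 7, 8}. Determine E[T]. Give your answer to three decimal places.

6.030

E[T] = Σ t·P(T=t)
 = 3·1/11 + 4·4/33 + 5·5/33 + 6·2/11 + 7·7/33 + 8·8/33
 = 3/11 + 16/33 + 25/33 + 12/11 + 49/33 + 64/33
 = 199/33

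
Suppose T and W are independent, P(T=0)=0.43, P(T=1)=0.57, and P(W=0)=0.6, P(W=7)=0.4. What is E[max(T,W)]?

3.142

E[max(T,W)] = Σ_t Σ_w max(t,w) · P(T=t)P(W=w)
 = 0·0.258 + 7·0.172 + 1·0.342 + 7·0.228
 = 0 + 1.204 + 0.342 + 1.596
 = 3.142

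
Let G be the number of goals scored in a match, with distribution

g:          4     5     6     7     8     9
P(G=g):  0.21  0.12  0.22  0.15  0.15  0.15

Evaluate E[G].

6.36

E[G] = Σ g·P(G=g)
 = 4·0.21 + 5·0.12 + 6·0.22 + 7·0.15 + 8·0.15 + 9·0.15
 = 0.84 + 0.6 + 1.32 + 1.05 + 1.2 + 1.35
 = 6.36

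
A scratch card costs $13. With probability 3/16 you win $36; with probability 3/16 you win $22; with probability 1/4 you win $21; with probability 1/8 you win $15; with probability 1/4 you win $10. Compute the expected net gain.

E[payout] = 36·3/16 + 22·3/16 + 21·1/4 + 15·1/8 + 10·1/4
 = 27/4 + 33/8 + 21/4 + 15/8 + 5/2
 = 41/2
Net = 41/2 - 13 = 15/2

7.5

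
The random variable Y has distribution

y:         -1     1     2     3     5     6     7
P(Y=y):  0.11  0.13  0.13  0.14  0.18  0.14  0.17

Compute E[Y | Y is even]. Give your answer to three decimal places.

P(Y is even) = 0.13 + 0.14 = 0.27.
E[Y | Y is even] = [2·0.13 + 6·0.14] / 0.27
 = 1.1 / 0.27
 = 110/27

4.074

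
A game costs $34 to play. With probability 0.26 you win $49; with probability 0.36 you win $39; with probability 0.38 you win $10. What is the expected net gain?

E[payout] = 49·0.26 + 39·0.36 + 10·0.38
 = 12.74 + 14.04 + 3.8
 = 30.58
Net = 30.58 - 34 = -3.42

-3.42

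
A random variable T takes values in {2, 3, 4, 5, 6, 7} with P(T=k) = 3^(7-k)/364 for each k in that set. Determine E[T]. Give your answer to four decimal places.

E[T] = Σ t·P(T=t)
 = 2·243/364 + 3·81/364 + 4·27/364 + 5·9/364 + 6·3/364 + 7·1/364
 = 243/182 + 243/364 + 27/91 + 45/364 + 9/182 + 1/52
 = 907/364

2.4918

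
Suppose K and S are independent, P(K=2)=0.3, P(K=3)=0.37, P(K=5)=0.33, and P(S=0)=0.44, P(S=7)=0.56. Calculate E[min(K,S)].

1.8816

E[min(K,S)] = Σ_k Σ_s min(k,s) · P(K=k)P(S=s)
 = 0·0.132 + 2·0.168 + 0·0.1628 + 3·0.2072 + 0·0.1452 + 5·0.1848
 = 0 + 0.336 + 0 + 0.6216 + 0 + 0.924
 = 1.8816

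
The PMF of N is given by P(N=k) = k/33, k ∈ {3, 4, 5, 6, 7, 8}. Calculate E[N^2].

39

E[N^2] = Σ n^2·P(N=n)
 = 9·1/11 + 16·4/33 + 25·5/33 + 36·2/11 + 49·7/33 + 64·8/33
 = 9/11 + 64/33 + 125/33 + 72/11 + 343/33 + 512/33
 = 39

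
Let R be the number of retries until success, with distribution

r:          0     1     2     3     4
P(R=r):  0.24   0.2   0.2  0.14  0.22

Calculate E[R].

E[R] = Σ r·P(R=r)
 = 0·0.24 + 1·0.2 + 2·0.2 + 3·0.14 + 4·0.22
 = 0 + 0.2 + 0.4 + 0.42 + 0.88
 = 1.9

1.9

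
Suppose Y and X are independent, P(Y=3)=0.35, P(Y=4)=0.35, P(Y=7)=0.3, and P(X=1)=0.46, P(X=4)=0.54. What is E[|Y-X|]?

2.308

E[|Y-X|] = Σ_y Σ_x |y-x| · P(Y=y)P(X=x)
 = 2·0.161 + 1·0.189 + 3·0.161 + 0·0.189 + 6·0.138 + 3·0.162
 = 0.322 + 0.189 + 0.483 + 0 + 0.828 + 0.486
 = 2.308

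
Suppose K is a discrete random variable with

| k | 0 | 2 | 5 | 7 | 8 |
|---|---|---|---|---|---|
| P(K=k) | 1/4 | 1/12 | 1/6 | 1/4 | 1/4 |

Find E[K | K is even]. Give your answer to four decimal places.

3.7143

P(K is even) = 1/4 + 1/12 + 1/4 = 7/12.
E[K | K is even] = [0·1/4 + 2·1/12 + 8·1/4] / (7/12)
 = 13/6 / (7/12)
 = 26/7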